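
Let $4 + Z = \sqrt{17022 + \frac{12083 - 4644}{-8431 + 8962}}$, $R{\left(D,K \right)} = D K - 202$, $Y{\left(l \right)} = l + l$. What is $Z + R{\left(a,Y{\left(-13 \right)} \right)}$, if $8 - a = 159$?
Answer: $3720 + \frac{\sqrt{533721139}}{177} \approx 3850.5$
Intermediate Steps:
$a = -151$ ($a = 8 - 159 = -151$)
$Y{\left(l \right)} = 2 l$
$R{\left(D,K \right)} = -202 + D K$
$Z = -4 + \frac{\sqrt{533721139}}{177}$ ($Z = -4 + \sqrt{17022 + \frac{12083 - 4644}{-8431 + 8962}} = -4 + \sqrt{17022 + \frac{7439}{531}} = -4 + \sqrt{\frac{9046121}{531}} = -4 + \frac{\sqrt{533721139}}{177} \approx 126.52$)
$Z + R{\left(a,Y{\left(-13 \right)} \right)} = \left(-4 + \frac{\sqrt{533721139}}{177}\right) - \left(202 + 151 \cdot 2 \left(-13\right)\right) = \left(-4 + \frac{\sqrt{533721139}}{177}\right) - -3724 = \left(-4 + \frac{\sqrt{533721139}}{177}\right) + \left(-202 + 3926\right) = \left(-4 + \frac{\sqrt{533721139}}{177}\right) + 3724 = 3720 + \frac{\sqrt{533721139}}{177}$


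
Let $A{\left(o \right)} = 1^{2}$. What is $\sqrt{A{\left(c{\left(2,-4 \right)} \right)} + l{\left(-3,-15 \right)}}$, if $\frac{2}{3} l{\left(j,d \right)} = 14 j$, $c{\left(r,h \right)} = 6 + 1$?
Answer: $i \sqrt{62} \approx 7.874 i$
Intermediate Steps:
$c{\left(r,h \right)} = 7$
$l{\left(j,d \right)} = 21 j$ ($l{\left(j,d \right)} = \frac{3 \cdot 14 j}{2} = 21 j$)
$A{\left(o \right)} = 1$
$\sqrt{A{\left(c{\left(2,-4 \right)} \right)} + l{\left(-3,-15 \right)}} = \sqrt{1 + 21 \left(-3\right)} = \sqrt{1 - 63} = \sqrt{-62} = i \sqrt{62}$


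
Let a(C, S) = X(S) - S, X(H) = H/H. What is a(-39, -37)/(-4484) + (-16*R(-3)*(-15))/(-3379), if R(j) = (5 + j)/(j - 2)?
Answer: 7949/398722 ≈ 0.019936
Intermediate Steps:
X(H) = 1
R(j) = (5 + j)/(-2 + j)
a(C, S) = 1 - S
a(-39, -37)/(-4484) + (-16*R(-3)*(-15))/(-3379) = (1 - 1*(-37))/(-4484) + (-16*(5 - 3)/(-2 - 3)*(-15))/(-3379) = (1 + 37)*(-1/4484) + (-16*2/(-5)*(-15))*(-1/3379) = 38*(-1/4484) + (-(-16)*2/5*(-15))*(-1/3379) = -1/118 + (-16*(-⅖)*(-15))*(-1/3379) = -1/118 + ((32/5)*(-15))*(-1/3379) = -1/118 - 96*(-1/3379) = -1/118 + 96/3379 = 7949/398722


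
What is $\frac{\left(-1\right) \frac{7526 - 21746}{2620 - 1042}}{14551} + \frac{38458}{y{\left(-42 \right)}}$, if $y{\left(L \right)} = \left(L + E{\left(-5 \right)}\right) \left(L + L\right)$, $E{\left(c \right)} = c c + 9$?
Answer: $\frac{10512643771}{183691824} \approx 57.23$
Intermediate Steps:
$E{\left(c \right)} = 9 + c^{2}$ ($E{\left(c \right)} = c^{2} + 9 = 9 + c^{2}$)
$y{\left(L \right)} = 2 L \left(34 + L\right)$ ($y{\left(L \right)} = \left(L + \left(9 + \left(-5\right)^{2}\right)\right) \left(L + L\right) = \left(L + \left(9 + 25\right)\right) 2 L = \left(L + 34\right) 2 L = \left(34 + L\right) 2 L = 2 L \left(34 + L\right)$)
$\frac{\left(-1\right) \frac{7526 - 21746}{2620 - 1042}}{14551} + \frac{38458}{y{\left(-42 \right)}} = \frac{\left(-1\right) \frac{7526 - 21746}{2620 - 1042}}{14551} + \frac{38458}{2 \left(-42\right) \left(34 - 42\right)} = - \frac{-14220}{1578} \cdot \frac{1}{14551} + \frac{38458}{2 \left(-42\right) \left(-8\right)} = - \frac{-14220}{1578} \cdot \frac{1}{14551} + \frac{38458}{672} = \left(-1\right) \left(- \frac{2370}{263}\right) \frac{1}{14551} + 38458 \cdot \frac{1}{672} = \frac{2370}{263} \cdot \frac{1}{14551} + \frac{2747}{48} = \frac{2370}{3826913} + \frac{2747}{48} = \frac{10512643771}{183691824}$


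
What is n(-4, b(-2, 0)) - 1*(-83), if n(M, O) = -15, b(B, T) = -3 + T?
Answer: 68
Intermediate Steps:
n(-4, b(-2, 0)) - 1*(-83) = -15 - 1*(-83) = -15 + 83 = 68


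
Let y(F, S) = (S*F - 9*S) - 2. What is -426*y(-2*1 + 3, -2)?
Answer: -5964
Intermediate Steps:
y(F, S) = -2 - 9*S + F*S (y(F, S) = (F*S - 9*S) - 2 = (-9*S + F*S) - 2 = -2 - 9*S + F*S)
-426*y(-2*1 + 3, -2) = -426*(-2 - 9*(-2) + (-2*1 + 3)*(-2)) = -426*(-2 + 18 + (-2 + 3)*(-2)) = -426*(-2 + 18 + 1*(-2)) = -426*(-2 + 18 - 2) = -426*14 = -5964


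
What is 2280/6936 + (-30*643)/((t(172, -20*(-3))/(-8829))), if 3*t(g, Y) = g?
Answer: 73830004405/24854 ≈ 2.9705e+6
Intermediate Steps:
t(g, Y) = g/3
2280/6936 + (-30*643)/((t(172, -20*(-3))/(-8829))) = 2280/6936 + (-30*643)/((((⅓)*172)/(-8829))) = 2280*(1/6936) - 19290/((172/3)*(-1/8829)) = 95/289 - 19290/(-172/26487) = 95/289 - 19290*(-26487/172) = 95/289 + 255467115/86 = 73830004405/24854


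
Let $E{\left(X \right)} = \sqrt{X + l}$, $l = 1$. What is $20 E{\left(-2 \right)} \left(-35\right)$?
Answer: $- 700 i \approx - 700.0 i$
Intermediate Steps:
$E{\left(X \right)} = \sqrt{1 + X}$ ($E{\left(X \right)} = \sqrt{X + 1} = \sqrt{1 + X}$)
$20 E{\left(-2 \right)} \left(-35\right) = 20 \sqrt{1 - 2} \left(-35\right) = 20 \sqrt{-1} \left(-35\right) = 20 i \left(-35\right) = - 700 i$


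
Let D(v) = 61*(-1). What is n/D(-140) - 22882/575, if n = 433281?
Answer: -250532377/35075 ≈ -7142.8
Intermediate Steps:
D(v) = -61
n/D(-140) - 22882/575 = 433281/(-61) - 22882/575 = 433281*(-1/61) - 22882*1/575 = -433281/61 - 22882/575 = -250532377/35075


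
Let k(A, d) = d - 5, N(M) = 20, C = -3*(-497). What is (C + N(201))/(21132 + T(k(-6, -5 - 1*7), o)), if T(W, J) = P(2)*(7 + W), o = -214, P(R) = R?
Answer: 1511/21112 ≈ 0.071571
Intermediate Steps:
C = 1491
k(A, d) = -5 + d
T(W, J) = 14 + 2*W (T(W, J) = 2*(7 + W) = 14 + 2*W)
(C + N(201))/(21132 + T(k(-6, -5 - 1*7), o)) = (1491 + 20)/(21132 + (14 + 2*(-5 + (-5 - 1*7)))) = 1511/(21132 + (14 + 2*(-5 + (-5 - 7)))) = 1511/(21132 + (14 + 2*(-5 - 12))) = 1511/(21132 + (14 + 2*(-17))) = 1511/(21132 + (14 - 34)) = 1511/(21132 - 20) = 1511/21112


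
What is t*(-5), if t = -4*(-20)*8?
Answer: -3200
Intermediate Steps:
t = 640 (t = 80*8 = 640)
t*(-5) = 640*(-5) = -3200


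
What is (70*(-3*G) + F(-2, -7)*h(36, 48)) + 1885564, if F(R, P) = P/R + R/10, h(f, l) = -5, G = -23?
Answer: 3780755/2 ≈ 1.8904e+6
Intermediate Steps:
F(R, P) = R/10 + P/R (F(R, P) = P/R + R*(⅒) = P/R + R/10 = R/10 + P/R)
(70*(-3*G) + F(-2, -7)*h(36, 48)) + 1885564 = (70*(-3*(-23)) + ((⅒)*(-2) - 7/(-2))*(-5)) + 1885564 = (70*69 + (-⅕ - 7*(-½))*(-5)) + 1885564 = (4830 + (-⅕ + 7/2)*(-5)) + 1885564 = (4830 + (33/10)*(-5)) + 1885564 = (4830 - 33/2) + 1885564 = 9627/2 + 1885564 = 3780755/2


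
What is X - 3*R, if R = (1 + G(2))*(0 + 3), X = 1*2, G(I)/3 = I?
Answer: -61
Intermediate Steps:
G(I) = 3*I
X = 2
R = 21 (R = (1 + 3*2)*(0 + 3) = (1 + 6)*3 = 7*3 = 21)
X - 3*R = 2 - 3*21 = 2 - 63 = -61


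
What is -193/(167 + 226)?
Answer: -193/393 ≈ -0.49109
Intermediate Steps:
-193/(167 + 226) = -193/393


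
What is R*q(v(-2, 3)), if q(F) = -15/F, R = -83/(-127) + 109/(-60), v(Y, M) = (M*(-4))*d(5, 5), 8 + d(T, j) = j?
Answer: 8863/18288 ≈ 0.48463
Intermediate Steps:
d(T, j) = -8 + j
v(Y, M) = 12*M (v(Y, M) = (M*(-4))*(-8 + 5) = -4*M*(-3) = 12*M)
R = -8863/7620 (R = -83*(-1/127) + 109*(-1/60) = 83/127 - 109/60 = -8863/7620 ≈ -1.1631)
R*q(v(-2, 3)) = -(-8863)/(508*(12*3)) = -(-8863)/(508*36) = -8863/7620*(-5/12) = 8863/18288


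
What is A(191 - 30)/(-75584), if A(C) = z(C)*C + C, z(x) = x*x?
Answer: -2086721/37792 ≈ -55.216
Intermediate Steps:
z(x) = x²
A(C) = C + C³ (A(C) = C²*C + C = C³ + C = C + C³)
A(191 - 30)/(-75584) = ((191 - 30) + (191 - 30)³)/(-75584) = (161 + 161³)*(-1/75584) = (161 + 4173281)*(-1/75584) = 4173442*(-1/75584) = -2086721/37792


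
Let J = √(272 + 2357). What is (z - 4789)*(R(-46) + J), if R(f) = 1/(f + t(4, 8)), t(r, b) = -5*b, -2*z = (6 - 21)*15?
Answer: 9353/172 - 9353*√2629/2 ≈ -2.3973e+5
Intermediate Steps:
z = 225/2 (z = -(6 - 21)*15/2 = -(-15)*15/2 = -½*(-225) = 225/2 ≈ 112.50)
J = √2629 ≈ 51.274
R(f) = 1/(-40 + f) (R(f) = 1/(f - 5*8) = 1/(f - 40) = 1/(-40 + f))
(z - 4789)*(R(-46) + J) = (225/2 - 4789)*(1/(-40 - 46) + √2629) = -9353*(1/(-86) + √2629)/2 = -9353*(-1/86 + √2629)/2 = 9353/172 - 9353*√2629/2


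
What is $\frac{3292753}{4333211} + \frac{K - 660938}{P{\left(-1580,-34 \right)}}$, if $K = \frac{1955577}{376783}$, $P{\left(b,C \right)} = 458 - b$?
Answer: $- \frac{1076563487143497285}{3327402329554094} \approx -323.54$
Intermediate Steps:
$K = \frac{1955577}{376783}$ ($K = 1955577 \cdot \frac{1}{376783} = \frac{1955577}{376783} \approx 5.1902$)
$\frac{3292753}{4333211} + \frac{K - 660938}{P{\left(-1580,-34 \right)}} = \frac{3292753}{4333211} + \frac{\frac{1955577}{376783} - 660938}{458 - -1580} = 3292753 \cdot \frac{1}{4333211} - \frac{249028246877}{376783 \left(458 + 1580\right)} = \frac{3292753}{4333211} - \frac{249028246877}{376783 \cdot 2038} = \frac{3292753}{4333211} - \frac{249028246877}{767883754} = - \frac{1076563487143497285}{3327402329554094}$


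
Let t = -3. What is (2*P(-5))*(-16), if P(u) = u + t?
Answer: 256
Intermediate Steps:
P(u) = -3 + u (P(u) = u - 3 = -3 + u)
(2*P(-5))*(-16) = (2*(-3 - 5))*(-16) = (2*(-8))*(-16) = -16*(-16) = 256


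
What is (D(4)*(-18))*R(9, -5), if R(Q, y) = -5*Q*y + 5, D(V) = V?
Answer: -16560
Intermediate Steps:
R(Q, y) = 5 - 5*Q*y (R(Q, y) = -5*Q*y + 5 = 5 - 5*Q*y)
(D(4)*(-18))*R(9, -5) = (4*(-18))*(5 - 5*9*(-5)) = -72*(5 + 225) = -72*230 = -16560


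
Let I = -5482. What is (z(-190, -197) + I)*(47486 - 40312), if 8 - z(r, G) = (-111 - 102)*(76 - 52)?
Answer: -2596988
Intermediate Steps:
z(r, G) = 5120 (z(r, G) = 8 - (-111 - 102)*(76 - 52) = 8 - (-213)*24 = 8 - 1*(-5112) = 8 + 5112 = 5120)
(z(-190, -197) + I)*(47486 - 40312) = (5120 - 5482)*(47486 - 40312) = -362*7174 = -2596988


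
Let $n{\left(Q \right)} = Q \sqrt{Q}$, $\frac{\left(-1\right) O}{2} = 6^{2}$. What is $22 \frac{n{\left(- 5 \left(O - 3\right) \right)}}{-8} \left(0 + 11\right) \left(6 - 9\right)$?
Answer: $\frac{680625 \sqrt{15}}{4} \approx 6.5901 \cdot 10^{5}$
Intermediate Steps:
$O = -72$ ($O = - 2 \cdot 6^{2} = \left(-2\right) 36 = -72$)
$n{\left(Q \right)} = Q^{\frac{3}{2}}$
$22 \frac{n{\left(- 5 \left(O - 3\right) \right)}}{-8} \left(0 + 11\right) \left(6 - 9\right) = 22 \frac{\left(- 5 \left(-72 - 3\right)\right)^{\frac{3}{2}}}{-8} \left(0 + 11\right) \left(6 - 9\right) = 22 \left(\left(-5\right) \left(-75\right)\right)^{\frac{3}{2}} \left(- \frac{1}{8}\right) 11 \left(-3\right) = 22 \cdot 375^{\frac{3}{2}} \left(- \frac{1}{8}\right) \left(-33\right) = 22 \cdot 1875 \sqrt{15} \left(- \frac{1}{8}\right) \left(-33\right) = 22 \left(- \frac{1875 \sqrt{15}}{8}\right) \left(-33\right) = - \frac{20625 \sqrt{15}}{4} \left(-33\right) = \frac{680625 \sqrt{15}}{4}$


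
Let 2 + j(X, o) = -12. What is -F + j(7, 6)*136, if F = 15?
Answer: -1919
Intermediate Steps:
j(X, o) = -14 (j(X, o) = -2 - 12 = -14)
-F + j(7, 6)*136 = -1*15 - 14*136 = -15 - 1904 = -1919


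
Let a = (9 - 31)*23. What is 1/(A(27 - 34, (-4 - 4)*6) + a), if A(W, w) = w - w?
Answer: -1/506 ≈ -0.0019763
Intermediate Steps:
A(W, w) = 0
a = -506 (a = -22*23 = -506)
1/(A(27 - 34, (-4 - 4)*6) + a) = 1/(0 - 506) = 1/(-506) = -1/506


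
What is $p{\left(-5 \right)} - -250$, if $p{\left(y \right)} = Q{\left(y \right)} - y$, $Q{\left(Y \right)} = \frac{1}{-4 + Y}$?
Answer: $\frac{2294}{9} \approx 254.89$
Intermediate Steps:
$p{\left(y \right)} = \frac{1}{-4 + y} - y$
$p{\left(-5 \right)} - -250 = \frac{1 - - 5 \left(-4 - 5\right)}{-4 - 5} - -250 = \frac{1 - \left(-5\right) \left(-9\right)}{-9} + 250 = - \frac{1 - 45}{9} + 250 = \left(- \frac{1}{9}\right) \left(-44\right) + 250 = \frac{44}{9} + 250 = \frac{2294}{9}$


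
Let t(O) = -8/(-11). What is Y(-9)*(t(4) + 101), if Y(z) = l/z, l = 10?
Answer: -3730/33 ≈ -113.03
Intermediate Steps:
t(O) = 8/11 (t(O) = -8*(-1/11) = 8/11)
Y(z) = 10/z
Y(-9)*(t(4) + 101) = (10/(-9))*(8/11 + 101) = (10*(-⅑))*(1119/11) = -10/9*1119/11 = -3730/33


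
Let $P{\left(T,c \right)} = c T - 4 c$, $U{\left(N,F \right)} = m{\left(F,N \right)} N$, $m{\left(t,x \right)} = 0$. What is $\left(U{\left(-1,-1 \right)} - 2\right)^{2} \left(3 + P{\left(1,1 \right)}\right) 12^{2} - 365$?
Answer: $-365$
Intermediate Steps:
$U{\left(N,F \right)} = 0$ ($U{\left(N,F \right)} = 0 N = 0$)
$P{\left(T,c \right)} = - 4 c + T c$ ($P{\left(T,c \right)} = T c - 4 c = - 4 c + T c$)
$\left(U{\left(-1,-1 \right)} - 2\right)^{2} \left(3 + P{\left(1,1 \right)}\right) 12^{2} - 365 = \left(0 - 2\right)^{2} \left(3 + 1 \left(-4 + 1\right)\right) 12^{2} - 365 = \left(-2\right)^{2} \left(3 + 1 \left(-3\right)\right) 144 - 365 = 4 \left(3 - 3\right) 144 - 365 = 4 \cdot 0 \cdot 144 - 365 = 0 \cdot 144 - 365 = 0 - 365 = -365$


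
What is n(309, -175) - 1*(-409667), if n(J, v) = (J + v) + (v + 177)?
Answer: 409803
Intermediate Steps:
n(J, v) = 177 + J + 2*v (n(J, v) = (J + v) + (177 + v) = 177 + J + 2*v)
n(309, -175) - 1*(-409667) = (177 + 309 + 2*(-175)) - 1*(-409667) = (177 + 309 - 350) + 409667 = 136 + 409667 = 409803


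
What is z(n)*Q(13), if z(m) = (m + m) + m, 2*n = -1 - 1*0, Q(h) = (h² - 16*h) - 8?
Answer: 141/2 ≈ 70.500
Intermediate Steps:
Q(h) = -8 + h² - 16*h
n = -½ (n = (-1 - 1*0)/2 = (-1 + 0)/2 = (½)*(-1) = -½ ≈ -0.50000)
z(m) = 3*m (z(m) = 2*m + m = 3*m)
z(n)*Q(13) = (3*(-½))*(-8 + 13² - 16*13) = -3*(-8 + 169 - 208)/2 = -3/2*(-47) = 141/2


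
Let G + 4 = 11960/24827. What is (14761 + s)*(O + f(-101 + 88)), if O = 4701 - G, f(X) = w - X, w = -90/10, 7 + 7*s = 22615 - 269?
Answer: 2098593171154/24827 ≈ 8.4529e+7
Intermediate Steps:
s = 22339/7 (s = -1 + (22615 - 269)/7 = -1 + (⅐)*22346 = -1 + 22346/7 = 22339/7 ≈ 3191.3)
G = -87348/24827 (G = -4 + 11960/24827 = -87348/24827 ≈ -3.5183)
w = -9 (w = -90*⅒ = -9)
f(X) = -9 - X
O = 116799075/24827 (O = 4701 - 1*(-87348/24827) = 4701 + 87348/24827 = 116799075/24827 ≈ 4704.5)
(14761 + s)*(O + f(-101 + 88)) = (14761 + 22339/7)*(116799075/24827 + (-9 - (-101 + 88))) = 125666*(116799075/24827 + (-9 - 1*(-13)))/7 = 125666*(116799075/24827 + (-9 + 13))/7 = 125666*(116799075/24827 + 4)/7 = (125666/7)*(116898383/24827) = 2098593171154/24827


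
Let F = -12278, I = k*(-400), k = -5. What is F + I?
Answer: -10278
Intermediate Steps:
I = 2000 (I = -5*(-400) = 2000)
F + I = -12278 + 2000 = -10278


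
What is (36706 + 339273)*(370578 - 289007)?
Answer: 30668983009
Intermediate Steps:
(36706 + 339273)*(370578 - 289007) = 375979*81571 = 30668983009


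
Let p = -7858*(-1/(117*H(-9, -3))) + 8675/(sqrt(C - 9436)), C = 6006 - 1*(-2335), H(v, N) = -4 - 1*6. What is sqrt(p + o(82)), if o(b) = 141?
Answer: sqrt(27210620060 - 1605352125*I*sqrt(1095))/14235 ≈ 14.643 - 8.9517*I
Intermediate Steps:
H(v, N) = -10 (H(v, N) = -4 - 6 = -10)
C = 8341 (C = 6006 + 2335 = 8341)
p = -3929/585 - 1735*I*sqrt(1095)/219 (p = -7858/((-117*(-10))) + 8675/(sqrt(8341 - 9436)) = -7858/1170 + 8675/(sqrt(-1095)) = -7858*1/1170 + 8675/((I*sqrt(1095))) = -3929/585 + 8675*(-I*sqrt(1095)/1095) = -3929/585 - 1735*I*sqrt(1095)/219 ≈ -6.7162 - 262.16*I)
sqrt(p + o(82)) = sqrt((-3929/585 - 1735*I*sqrt(1095)/219) + 141) = sqrt(78556/585 - 1735*I*sqrt(1095)/219)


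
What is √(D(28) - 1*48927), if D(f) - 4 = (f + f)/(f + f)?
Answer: I*√48922 ≈ 221.18*I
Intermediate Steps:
D(f) = 5 (D(f) = 4 + (f + f)/(f + f) = 4 + (2*f)/((2*f)) = 4 + (2*f)*(1/(2*f)) = 4 + 1 = 5)
√(D(28) - 1*48927) = √(5 - 1*48927) = √(5 - 48927) = √(-48922) = I*√48922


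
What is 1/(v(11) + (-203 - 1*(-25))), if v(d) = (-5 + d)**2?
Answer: -1/142 ≈ -0.0070423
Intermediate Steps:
1/(v(11) + (-203 - 1*(-25))) = 1/((-5 + 11)**2 + (-203 - 1*(-25))) = 1/(6**2 + (-203 + 25)) = 1/(36 - 178) = 1/(-142) = -1/142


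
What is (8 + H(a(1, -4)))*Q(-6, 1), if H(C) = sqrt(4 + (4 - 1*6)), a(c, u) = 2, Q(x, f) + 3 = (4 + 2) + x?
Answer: -24 - 3*sqrt(2) ≈ -28.243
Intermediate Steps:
Q(x, f) = 3 + x (Q(x, f) = -3 + ((4 + 2) + x) = -3 + (6 + x) = 3 + x)
H(C) = sqrt(2) (H(C) = sqrt(4 + (4 - 6)) = sqrt(4 - 2) = sqrt(2))
(8 + H(a(1, -4)))*Q(-6, 1) = (8 + sqrt(2))*(3 - 6) = (8 + sqrt(2))*(-3) = -24 - 3*sqrt(2)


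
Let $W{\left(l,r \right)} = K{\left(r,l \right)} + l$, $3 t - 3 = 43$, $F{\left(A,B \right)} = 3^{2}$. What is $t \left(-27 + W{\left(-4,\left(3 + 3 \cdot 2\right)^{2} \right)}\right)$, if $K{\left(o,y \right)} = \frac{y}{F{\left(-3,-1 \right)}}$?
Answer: $- \frac{13018}{27} \approx -482.15$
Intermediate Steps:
$F{\left(A,B \right)} = 9$
$K{\left(o,y \right)} = \frac{y}{9}$
$t = \frac{46}{3}$ ($t = 1 + \frac{1}{3} \cdot 43 = 1 + \frac{43}{3} = \frac{46}{3} \approx 15.333$)
$W{\left(l,r \right)} = \frac{10 l}{9}$ ($W{\left(l,r \right)} = \frac{l}{9} + l = \frac{10 l}{9}$)
$t \left(-27 + W{\left(-4,\left(3 + 3 \cdot 2\right)^{2} \right)}\right) = \frac{46 \left(-27 + \frac{10}{9} \left(-4\right)\right)}{3} = \frac{46 \left(-27 - \frac{40}{9}\right)}{3} = \frac{46}{3} \left(- \frac{283}{9}\right) = - \frac{13018}{27}$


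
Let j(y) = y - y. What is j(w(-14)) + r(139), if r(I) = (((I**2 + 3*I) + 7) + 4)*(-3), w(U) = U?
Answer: -59247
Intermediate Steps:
j(y) = 0
r(I) = -33 - 9*I - 3*I**2 (r(I) = ((7 + I**2 + 3*I) + 4)*(-3) = (11 + I**2 + 3*I)*(-3) = -33 - 9*I - 3*I**2)
j(w(-14)) + r(139) = 0 + (-33 - 9*139 - 3*139**2) = 0 + (-33 - 1251 - 3*19321) = 0 + (-33 - 1251 - 57963) = 0 - 59247 = -59247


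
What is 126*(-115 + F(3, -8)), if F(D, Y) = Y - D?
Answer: -15876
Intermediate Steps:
126*(-115 + F(3, -8)) = 126*(-115 + (-8 - 1*3)) = 126*(-115 + (-8 - 3)) = 126*(-115 - 11) = 126*(-126) = -15876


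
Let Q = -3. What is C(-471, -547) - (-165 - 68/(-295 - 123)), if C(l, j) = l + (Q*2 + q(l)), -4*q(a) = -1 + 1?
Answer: -65242/209 ≈ -312.16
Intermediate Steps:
q(a) = 0 (q(a) = -(-1 + 1)/4 = -1/4*0 = 0)
C(l, j) = -6 + l (C(l, j) = l + (-3*2 + 0) = l + (-6 + 0) = l - 6 = -6 + l)
C(-471, -547) - (-165 - 68/(-295 - 123)) = (-6 - 471) - (-165 - 68/(-295 - 123)) = -477 - (-165 - 68/(-418)) = -477 - (-165 - 68*(-1/418)) = -477 - (-165 + 34/209) = -477 - 1*(-34451/209) = -477 + 34451/209 = -65242/209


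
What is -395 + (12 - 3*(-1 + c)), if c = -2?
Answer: -374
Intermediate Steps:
-395 + (12 - 3*(-1 + c)) = -395 + (12 - 3*(-1 - 2)) = -395 + (12 - 3*(-3)) = -395 + (12 + 9) = -395 + 21 = -374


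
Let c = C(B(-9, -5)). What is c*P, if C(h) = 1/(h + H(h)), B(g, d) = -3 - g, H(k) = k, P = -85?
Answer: -85/12 ≈ -7.0833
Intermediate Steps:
C(h) = 1/(2*h) (C(h) = 1/(h + h) = 1/(2*h))
c = 1/12 (c = 1/(2*(-3 - 1*(-9))) = 1/(2*(-3 + 9)) = (½)/6 = (½)*(⅙) = 1/12 ≈ 0.083333)
c*P = (1/12)*(-85) = -85/12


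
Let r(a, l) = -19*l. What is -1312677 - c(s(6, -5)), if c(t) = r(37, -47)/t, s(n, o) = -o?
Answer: -6564278/5 ≈ -1.3129e+6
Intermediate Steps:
c(t) = 893/t (c(t) = (-19*(-47))/t = 893/t)
-1312677 - c(s(6, -5)) = -1312677 - 893/((-1*(-5))) = -1312677 - 893/5 = -6564278/5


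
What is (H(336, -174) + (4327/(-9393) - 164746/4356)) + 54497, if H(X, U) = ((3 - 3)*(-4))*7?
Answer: 371371321781/6819318 ≈ 54459.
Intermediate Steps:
H(X, U) = 0 (H(X, U) = (0*(-4))*7 = 0*7 = 0)
(H(336, -174) + (4327/(-9393) - 164746/4356)) + 54497 = (0 + (4327/(-9393) - 164746/4356)) + 54497 = (0 + (4327*(-1/9393) - 164746*1/4356)) + 54497 = (0 + (-4327/9393 - 82373/2178)) + 54497 = (0 - 261051265/6819318) + 54497 = -261051265/6819318 + 54497 = 371371321781/6819318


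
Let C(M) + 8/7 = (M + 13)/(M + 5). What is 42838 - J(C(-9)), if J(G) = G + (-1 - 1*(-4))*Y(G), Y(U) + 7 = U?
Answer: 300073/7 ≈ 42868.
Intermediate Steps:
Y(U) = -7 + U
C(M) = -8/7 + (13 + M)/(5 + M) (C(M) = -8/7 + (M + 13)/(M + 5) = -8/7 + (13 + M)/(5 + M))
J(G) = -21 + 4*G (J(G) = G + (-1 - 1*(-4))*(-7 + G) = G + (-1 + 4)*(-7 + G) = G + 3*(-7 + G) = G + (-21 + 3*G) = -21 + 4*G)
42838 - J(C(-9)) = 42838 - (-21 + 4*((51 - 1*(-9))/(7*(5 - 9)))) = 42838 - (-21 + 4*((⅐)*(51 + 9)/(-4))) = 42838 - (-21 + 4*((⅐)*(-¼)*60)) = 42838 - (-21 + 4*(-15/7)) = 42838 - (-21 - 60/7) = 42838 - 1*(-207/7) = 42838 + 207/7 = 300073/7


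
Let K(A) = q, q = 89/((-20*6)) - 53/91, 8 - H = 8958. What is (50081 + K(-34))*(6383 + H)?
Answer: -1403815446587/10920 ≈ -1.2855e+8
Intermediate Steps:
H = -8950 (H = 8 - 1*8958 = 8 - 8958 = -8950)
q = -14459/10920 (q = 89/(-120) - 53*1/91 = 89*(-1/120) - 53/91 = -89/120 - 53/91 = -14459/10920 ≈ -1.3241)
K(A) = -14459/10920
(50081 + K(-34))*(6383 + H) = (50081 - 14459/10920)*(6383 - 8950) = (546870061/10920)*(-2567) = -1403815446587/10920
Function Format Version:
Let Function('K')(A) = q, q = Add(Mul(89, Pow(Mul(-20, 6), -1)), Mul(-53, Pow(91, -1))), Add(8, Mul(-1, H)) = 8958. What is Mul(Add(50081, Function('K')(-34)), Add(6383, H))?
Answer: Rational(-1403815446587, 10920) ≈ -1.2855e+8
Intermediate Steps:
H = -8950 (H = Add(8, Mul(-1, 8958)) = Add(8, -8958) = -8950)
q = Rational(-14459, 10920) (q = Add(Mul(89, Pow(-120, -1)), Mul(-53, Rational(1, 91))) = Add(Mul(89, Rational(-1, 120)), Rational(-53, 91)) = Add(Rational(-89, 120), Rational(-53, 91)) = Rational(-14459, 10920) ≈ -1.3241)
Function('K')(A) = Rational(-14459, 10920)
Mul(Add(50081, Function('K')(-34)), Add(6383, H)) = Mul(Add(50081, Rational(-14459, 10920)), Add(6383, -8950)) = Mul(Rational(546870061, 10920), -2567) = Rational(-1403815446587, 10920)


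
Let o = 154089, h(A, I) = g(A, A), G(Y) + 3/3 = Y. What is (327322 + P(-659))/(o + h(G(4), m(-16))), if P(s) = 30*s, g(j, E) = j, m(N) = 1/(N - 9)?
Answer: 76888/38523 ≈ 1.9959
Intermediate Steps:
G(Y) = -1 + Y
m(N) = 1/(-9 + N)
h(A, I) = A
(327322 + P(-659))/(o + h(G(4), m(-16))) = (327322 + 30*(-659))/(154089 + (-1 + 4)) = (327322 - 19770)/(154089 + 3) = 307552/154092 = 307552*(1/154092) = 76888/38523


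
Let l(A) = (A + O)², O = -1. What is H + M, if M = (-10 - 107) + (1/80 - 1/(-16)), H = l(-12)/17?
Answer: -72749/680 ≈ -106.98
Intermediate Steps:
l(A) = (-1 + A)² (l(A) = (A - 1)² = (-1 + A)²)
H = 169/17 (H = (-1 - 12)²/17 = (-13)²*(1/17) = 169*(1/17) = 169/17 ≈ 9.9412)
M = -4677/40 (M = -117 + (1*(1/80) - 1*(-1/16)) = -117 + (1/80 + 1/16) = -117 + 3/40 = -4677/40 ≈ -116.93)
H + M = 169/17 - 4677/40 = -72749/680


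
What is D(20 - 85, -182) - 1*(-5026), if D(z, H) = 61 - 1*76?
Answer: 5011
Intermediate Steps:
D(z, H) = -15 (D(z, H) = 61 - 76 = -15)
D(20 - 85, -182) - 1*(-5026) = -15 - 1*(-5026) = -15 + 5026 = 5011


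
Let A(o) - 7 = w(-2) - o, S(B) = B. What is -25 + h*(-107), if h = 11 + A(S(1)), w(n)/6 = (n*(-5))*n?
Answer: 10996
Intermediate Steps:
w(n) = -30*n² (w(n) = 6*((n*(-5))*n) = 6*((-5*n)*n) = 6*(-5*n²) = -30*n²)
A(o) = -113 - o (A(o) = 7 + (-30*(-2)² - o) = 7 + (-30*4 - o) = 7 + (-120 - o) = -113 - o)
h = -103 (h = 11 + (-113 - 1*1) = 11 + (-113 - 1) = 11 - 114 = -103)
-25 + h*(-107) = -25 - 103*(-107) = -25 + 11021 = 10996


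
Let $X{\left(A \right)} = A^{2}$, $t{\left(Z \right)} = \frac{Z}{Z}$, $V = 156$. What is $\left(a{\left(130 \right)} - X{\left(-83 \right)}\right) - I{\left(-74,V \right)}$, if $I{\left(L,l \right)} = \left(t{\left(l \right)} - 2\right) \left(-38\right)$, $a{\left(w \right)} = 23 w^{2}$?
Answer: $381773$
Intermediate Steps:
$t{\left(Z \right)} = 1$
$I{\left(L,l \right)} = 38$ ($I{\left(L,l \right)} = \left(1 - 2\right) \left(-38\right) = \left(-1\right) \left(-38\right) = 38$)
$\left(a{\left(130 \right)} - X{\left(-83 \right)}\right) - I{\left(-74,V \right)} = \left(23 \cdot 130^{2} - \left(-83\right)^{2}\right) - 38 = \left(23 \cdot 16900 - 6889\right) - 38 = \left(388700 - 6889\right) - 38 = 381811 - 38 = 381773$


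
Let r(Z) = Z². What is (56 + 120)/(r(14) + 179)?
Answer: 176/375 ≈ 0.46933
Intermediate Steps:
(56 + 120)/(r(14) + 179) = (56 + 120)/(14² + 179) = 176/(196 + 179) = 176/375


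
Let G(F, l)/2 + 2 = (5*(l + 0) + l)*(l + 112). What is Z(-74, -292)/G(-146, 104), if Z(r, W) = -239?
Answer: -239/269564 ≈ -0.00088662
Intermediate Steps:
G(F, l) = -4 + 12*l*(112 + l) (G(F, l) = -4 + 2*((5*(l + 0) + l)*(l + 112)) = -4 + 2*((5*l + l)*(112 + l)) = -4 + 2*((6*l)*(112 + l)) = -4 + 2*(6*l*(112 + l)) = -4 + 12*l*(112 + l))
Z(-74, -292)/G(-146, 104) = -239/(-4 + 12*104**2 + 1344*104) = -239/(-4 + 12*10816 + 139776) = -239/(-4 + 129792 + 139776) = -239/269564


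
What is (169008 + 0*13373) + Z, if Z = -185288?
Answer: -16280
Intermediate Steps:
(169008 + 0*13373) + Z = (169008 + 0*13373) - 185288 = (169008 + 0) - 185288 = 169008 - 185288 = -16280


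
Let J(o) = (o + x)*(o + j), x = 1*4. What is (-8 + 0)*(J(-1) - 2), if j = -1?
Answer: 64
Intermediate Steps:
x = 4
J(o) = (-1 + o)*(4 + o) (J(o) = (o + 4)*(o - 1) = (4 + o)*(-1 + o) = (-1 + o)*(4 + o))
(-8 + 0)*(J(-1) - 2) = (-8 + 0)*((-4 + (-1)² + 3*(-1)) - 2) = -8*((-4 + 1 - 3) - 2) = -8*(-6 - 2) = -8*(-8) = 64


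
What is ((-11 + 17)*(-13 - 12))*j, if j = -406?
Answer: 60900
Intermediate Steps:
((-11 + 17)*(-13 - 12))*j = ((-11 + 17)*(-13 - 12))*(-406) = (6*(-25))*(-406) = -150*(-406) = 60900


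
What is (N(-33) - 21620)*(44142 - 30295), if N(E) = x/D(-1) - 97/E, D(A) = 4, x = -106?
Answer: -19780093325/66 ≈ -2.9970e+8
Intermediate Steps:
N(E) = -53/2 - 97/E (N(E) = -106/4 - 97/E = -106*¼ - 97/E = -53/2 - 97/E)
(N(-33) - 21620)*(44142 - 30295) = ((-53/2 - 97/(-33)) - 21620)*(44142 - 30295) = ((-53/2 - 97*(-1/33)) - 21620)*13847 = ((-53/2 + 97/33) - 21620)*13847 = (-1555/66 - 21620)*13847 = -1428475/66*13847 = -19780093325/66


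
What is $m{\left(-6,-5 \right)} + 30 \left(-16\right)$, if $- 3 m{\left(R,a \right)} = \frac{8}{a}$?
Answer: $- \frac{7192}{15} \approx -479.47$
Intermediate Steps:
$m{\left(R,a \right)} = - \frac{8}{3 a}$ ($m{\left(R,a \right)} = - \frac{8 \frac{1}{a}}{3} = - \frac{8}{3 a}$)
$m{\left(-6,-5 \right)} + 30 \left(-16\right) = - \frac{8}{3 \left(-5\right)} + 30 \left(-16\right) = \left(- \frac{8}{3}\right) \left(- \frac{1}{5}\right) - 480 = \frac{8}{15} - 480 = - \frac{7192}{15}$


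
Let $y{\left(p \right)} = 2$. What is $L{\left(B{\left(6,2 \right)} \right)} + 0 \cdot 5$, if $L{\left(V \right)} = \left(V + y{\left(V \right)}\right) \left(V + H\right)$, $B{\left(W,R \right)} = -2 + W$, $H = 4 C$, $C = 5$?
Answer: $144$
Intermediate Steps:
$H = 20$ ($H = 4 \cdot 5 = 20$)
$L{\left(V \right)} = \left(2 + V\right) \left(20 + V\right)$ ($L{\left(V \right)} = \left(V + 2\right) \left(V + 20\right) = \left(2 + V\right) \left(20 + V\right)$)
$L{\left(B{\left(6,2 \right)} \right)} + 0 \cdot 5 = \left(40 + \left(-2 + 6\right)^{2} + 22 \left(-2 + 6\right)\right) + 0 \cdot 5 = \left(40 + 4^{2} + 22 \cdot 4\right) + 0 = \left(40 + 16 + 88\right) + 0 = 144 + 0 = 144$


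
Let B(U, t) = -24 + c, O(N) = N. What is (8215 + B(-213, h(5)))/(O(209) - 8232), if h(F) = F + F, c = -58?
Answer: -8133/8023 ≈ -1.0137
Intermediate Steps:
h(F) = 2*F
B(U, t) = -82 (B(U, t) = -24 - 58 = -82)
(8215 + B(-213, h(5)))/(O(209) - 8232) = (8215 - 82)/(209 - 8232) = 8133/(-8023) = 8133*(-1/8023) = -8133/8023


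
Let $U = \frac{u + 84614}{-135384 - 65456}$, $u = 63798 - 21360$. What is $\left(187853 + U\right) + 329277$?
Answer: $\frac{25965065537}{50210} \approx 5.1713 \cdot 10^{5}$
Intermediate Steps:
$u = 42438$
$U = - \frac{31763}{50210}$ ($U = \frac{42438 + 84614}{-135384 - 65456} = \frac{127052}{-200840} = 127052 \left(- \frac{1}{200840}\right) = - \frac{31763}{50210} \approx -0.6326$)
$\left(187853 + U\right) + 329277 = \left(187853 - \frac{31763}{50210}\right) + 329277 = \frac{9432067367}{50210} + 329277 = \frac{25965065537}{50210}$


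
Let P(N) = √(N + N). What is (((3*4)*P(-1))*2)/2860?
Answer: 6*I*√2/715 ≈ 0.011868*I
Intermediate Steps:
P(N) = √2*√N (P(N) = √(2*N) = √2*√N)
(((3*4)*P(-1))*2)/2860 = (((3*4)*(√2*√(-1)))*2)/2860 = ((12*(√2*I))*2)*(1/2860) = ((12*(I*√2))*2)*(1/2860) = ((12*I*√2)*2)*(1/2860) = (24*I*√2)*(1/2860) = 6*I*√2/715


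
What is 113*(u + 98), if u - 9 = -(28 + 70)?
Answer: 1017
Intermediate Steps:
u = -89 (u = 9 - (28 + 70) = 9 - 1*98 = 9 - 98 = -89)
113*(u + 98) = 113*(-89 + 98) = 113*9 = 1017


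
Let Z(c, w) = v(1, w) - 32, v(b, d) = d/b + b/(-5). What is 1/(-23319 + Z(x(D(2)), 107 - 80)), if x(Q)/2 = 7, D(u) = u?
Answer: -5/116621 ≈ -4.2874e-5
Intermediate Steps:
x(Q) = 14 (x(Q) = 2*7 = 14)
v(b, d) = -b/5 + d/b (v(b, d) = d/b + b*(-1/5) = d/b - b/5 = -b/5 + d/b)
Z(c, w) = -161/5 + w (Z(c, w) = (-1/5*1 + w/1) - 32 = (-1/5 + w*1) - 32 = (-1/5 + w) - 32 = -161/5 + w)
1/(-23319 + Z(x(D(2)), 107 - 80)) = 1/(-23319 + (-161/5 + (107 - 80))) = 1/(-23319 + (-161/5 + 27)) = 1/(-23319 - 26/5) = 1/(-116621/5) = -5/116621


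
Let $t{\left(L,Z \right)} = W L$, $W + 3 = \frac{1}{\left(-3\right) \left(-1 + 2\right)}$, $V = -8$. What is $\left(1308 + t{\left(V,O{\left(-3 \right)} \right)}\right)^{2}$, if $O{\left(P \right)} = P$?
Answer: $\frac{16032016}{9} \approx 1.7813 \cdot 10^{6}$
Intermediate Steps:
$W = - \frac{10}{3}$ ($W = -3 + \frac{1}{\left(-3\right) \left(-1 + 2\right)} = -3 + \frac{1}{\left(-3\right) 1} = -3 + \frac{1}{-3} = -3 - \frac{1}{3} = - \frac{10}{3} \approx -3.3333$)
$t{\left(L,Z \right)} = - \frac{10 L}{3}$
$\left(1308 + t{\left(V,O{\left(-3 \right)} \right)}\right)^{2} = \left(1308 - - \frac{80}{3}\right)^{2} = \left(1308 + \frac{80}{3}\right)^{2} = \left(\frac{4004}{3}\right)^{2} = \frac{16032016}{9}$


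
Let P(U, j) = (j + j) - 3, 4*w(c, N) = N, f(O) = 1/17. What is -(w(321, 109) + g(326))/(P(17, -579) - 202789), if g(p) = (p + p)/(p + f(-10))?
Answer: 648523/4521979400 ≈ 0.00014342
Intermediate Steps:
f(O) = 1/17
g(p) = 2*p/(1/17 + p) (g(p) = (p + p)/(p + 1/17) = (2*p)/(1/17 + p) = 2*p/(1/17 + p))
w(c, N) = N/4
P(U, j) = -3 + 2*j (P(U, j) = 2*j - 3 = -3 + 2*j)
-(w(321, 109) + g(326))/(P(17, -579) - 202789) = -((1/4)*109 + 34*326/(1 + 17*326))/((-3 + 2*(-579)) - 202789) = -(109/4 + 34*326/(1 + 5542))/((-3 - 1158) - 202789) = -(109/4 + 34*326/5543)/(-1161 - 202789) = -(109/4 + 34*326*(1/5543))/(-203950) = -(109/4 + 11084/5543)*(-1)/203950 = -648523*(-1)/(22172*203950) = -1*(-648523/4521979400) = 648523/4521979400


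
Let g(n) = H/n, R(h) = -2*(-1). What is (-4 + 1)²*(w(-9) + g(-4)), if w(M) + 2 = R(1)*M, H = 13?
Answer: -837/4 ≈ -209.25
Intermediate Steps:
R(h) = 2
w(M) = -2 + 2*M
g(n) = 13/n
(-4 + 1)²*(w(-9) + g(-4)) = (-4 + 1)²*((-2 + 2*(-9)) + 13/(-4)) = (-3)²*((-2 - 18) + 13*(-¼)) = 9*(-20 - 13/4) = 9*(-93/4) = -837/4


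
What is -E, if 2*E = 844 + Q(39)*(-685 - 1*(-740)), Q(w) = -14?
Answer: -37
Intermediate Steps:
E = 37 (E = (844 - 14*(-685 - 1*(-740)))/2 = (844 - 14*(-685 + 740))/2 = (844 - 14*55)/2 = (844 - 770)/2 = (½)*74 = 37)
-E = -1*37 = -37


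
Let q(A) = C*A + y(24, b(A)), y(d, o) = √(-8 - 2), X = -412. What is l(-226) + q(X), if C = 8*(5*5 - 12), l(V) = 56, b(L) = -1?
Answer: -42792 + I*√10 ≈ -42792.0 + 3.1623*I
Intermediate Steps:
y(d, o) = I*√10 (y(d, o) = √(-10) = I*√10)
C = 104 (C = 8*(25 - 12) = 8*13 = 104)
q(A) = 104*A + I*√10
l(-226) + q(X) = 56 + (104*(-412) + I*√10) = 56 + (-42848 + I*√10) = -42792 + I*√10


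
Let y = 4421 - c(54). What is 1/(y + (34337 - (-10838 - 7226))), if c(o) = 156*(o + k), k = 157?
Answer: 1/23906 ≈ 4.1831e-5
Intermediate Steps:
c(o) = 24492 + 156*o (c(o) = 156*(o + 157) = 156*(157 + o) = 24492 + 156*o)
y = -28495 (y = 4421 - (24492 + 156*54) = 4421 - (24492 + 8424) = 4421 - 1*32916 = 4421 - 32916 = -28495)
1/(y + (34337 - (-10838 - 7226))) = 1/(-28495 + (34337 - (-10838 - 7226))) = 1/(-28495 + (34337 - 1*(-18064))) = 1/(-28495 + (34337 + 18064)) = 1/(-28495 + 52401) = 1/23906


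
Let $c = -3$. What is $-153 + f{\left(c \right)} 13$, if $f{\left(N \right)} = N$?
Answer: $-192$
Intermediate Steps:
$-153 + f{\left(c \right)} 13 = -153 - 39 = -192$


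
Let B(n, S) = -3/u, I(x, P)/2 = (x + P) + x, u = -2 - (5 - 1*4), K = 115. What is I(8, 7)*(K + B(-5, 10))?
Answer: 5336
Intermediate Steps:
u = -3 (u = -2 - (5 - 4) = -2 - 1*1 = -2 - 1 = -3)
I(x, P) = 2*P + 4*x (I(x, P) = 2*((x + P) + x) = 2*((P + x) + x) = 2*(P + 2*x) = 2*P + 4*x)
B(n, S) = 1 (B(n, S) = -3/(-3) = -3*(-⅓) = 1)
I(8, 7)*(K + B(-5, 10)) = (2*7 + 4*8)*(115 + 1) = (14 + 32)*116 = 46*116 = 5336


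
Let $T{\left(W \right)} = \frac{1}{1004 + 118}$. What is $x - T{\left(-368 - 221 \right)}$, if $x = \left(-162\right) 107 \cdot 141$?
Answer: $- \frac{2742273469}{1122} \approx -2.4441 \cdot 10^{6}$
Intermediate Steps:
$x = -2444094$ ($x = \left(-17334\right) 141 = -2444094$)
$T{\left(W \right)} = \frac{1}{1122}$
$x - T{\left(-368 - 221 \right)} = -2444094 - \frac{1}{1122} = - \frac{2742273469}{1122}$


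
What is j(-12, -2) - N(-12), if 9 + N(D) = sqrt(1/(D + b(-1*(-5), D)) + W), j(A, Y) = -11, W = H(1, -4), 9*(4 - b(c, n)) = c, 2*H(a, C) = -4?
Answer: -2 - I*sqrt(12551)/77 ≈ -2.0 - 1.455*I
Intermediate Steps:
H(a, C) = -2 (H(a, C) = (1/2)*(-4) = -2)
b(c, n) = 4 - c/9
W = -2
N(D) = -9 + sqrt(-2 + 1/(31/9 + D)) (N(D) = -9 + sqrt(1/(D + (4 - (-1)*(-5)/9)) - 2) = -9 + sqrt(1/(D + (4 - 1/9*5)) - 2) = -9 + sqrt(1/(D + (4 - 5/9)) - 2) = -9 + sqrt(1/(D + 31/9) - 2) = -9 + sqrt(1/(31/9 + D) - 2) = -9 + sqrt(-2 + 1/(31/9 + D)))
j(-12, -2) - N(-12) = -11 - (-9 + sqrt((-53 - 18*(-12))/(31 + 9*(-12)))) = -11 - (-9 + sqrt((-53 + 216)/(31 - 108))) = -11 - (-9 + sqrt(163/(-77))) = -11 - (-9 + sqrt(-1/77*163)) = -11 - (-9 + sqrt(-163/77)) = -11 - (-9 + I*sqrt(12551)/77) = -11 + (9 - I*sqrt(12551)/77) = -2 - I*sqrt(12551)/77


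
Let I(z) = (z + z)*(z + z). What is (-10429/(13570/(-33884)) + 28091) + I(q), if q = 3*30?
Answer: 587119553/6785 ≈ 86532.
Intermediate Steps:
q = 90
I(z) = 4*z**2 (I(z) = (2*z)*(2*z) = 4*z**2)
(-10429/(13570/(-33884)) + 28091) + I(q) = (-10429/(13570/(-33884)) + 28091) + 4*90**2 = (-10429/(13570*(-1/33884)) + 28091) + 4*8100 = (-10429/(-6785/16942) + 28091) + 32400 = (-10429*(-16942/6785) + 28091) + 32400 = (176688118/6785 + 28091) + 32400 = 367285553/6785 + 32400 = 587119553/6785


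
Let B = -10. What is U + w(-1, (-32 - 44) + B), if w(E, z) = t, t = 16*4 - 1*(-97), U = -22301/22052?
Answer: 3528071/22052 ≈ 159.99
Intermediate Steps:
U = -22301/22052 (U = -22301*1/22052 = -22301/22052 ≈ -1.0113)
t = 161 (t = 64 + 97 = 161)
w(E, z) = 161
U + w(-1, (-32 - 44) + B) = -22301/22052 + 161 = 3528071/22052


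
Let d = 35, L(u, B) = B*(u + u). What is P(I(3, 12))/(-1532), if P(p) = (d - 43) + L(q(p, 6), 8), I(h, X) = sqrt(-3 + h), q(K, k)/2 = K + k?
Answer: -46/383 ≈ -0.12010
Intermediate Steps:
q(K, k) = 2*K + 2*k (q(K, k) = 2*(K + k) = 2*K + 2*k)
L(u, B) = 2*B*u (L(u, B) = B*(2*u) = 2*B*u)
P(p) = 184 + 32*p (P(p) = (35 - 43) + 2*8*(2*p + 2*6) = -8 + 2*8*(2*p + 12) = -8 + 2*8*(12 + 2*p) = -8 + (192 + 32*p) = 184 + 32*p)
P(I(3, 12))/(-1532) = (184 + 32*sqrt(-3 + 3))/(-1532) = (184 + 32*sqrt(0))*(-1/1532) = (184 + 32*0)*(-1/1532) = (184 + 0)*(-1/1532) = 184*(-1/1532) = -46/383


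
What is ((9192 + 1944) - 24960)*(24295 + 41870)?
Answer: -914664960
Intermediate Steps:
((9192 + 1944) - 24960)*(24295 + 41870) = (11136 - 24960)*66165 = -13824*66165 = -914664960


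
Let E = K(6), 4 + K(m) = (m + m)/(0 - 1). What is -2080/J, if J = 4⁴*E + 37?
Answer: 2080/4059 ≈ 0.51244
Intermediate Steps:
K(m) = -4 - 2*m (K(m) = -4 + (m + m)/(0 - 1) = -4 + (2*m)/(-1) = -4 + (2*m)*(-1) = -4 - 2*m)
E = -16 (E = -4 - 2*6 = -4 - 12 = -16)
J = -4059 (J = 4⁴*(-16) + 37 = 256*(-16) + 37 = -4096 + 37 = -4059)
-2080/J = -2080/(-4059) = -2080*(-1/4059) = 2080/4059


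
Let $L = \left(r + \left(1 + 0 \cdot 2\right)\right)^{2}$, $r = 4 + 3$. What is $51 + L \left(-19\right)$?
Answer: $-1165$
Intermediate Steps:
$r = 7$
$L = 64$ ($L = \left(7 + \left(1 + 0 \cdot 2\right)\right)^{2} = \left(7 + \left(1 + 0\right)\right)^{2} = \left(7 + 1\right)^{2} = 8^{2} = 64$)
$51 + L \left(-19\right) = 51 + 64 \left(-19\right) = 51 - 1216 = -1165$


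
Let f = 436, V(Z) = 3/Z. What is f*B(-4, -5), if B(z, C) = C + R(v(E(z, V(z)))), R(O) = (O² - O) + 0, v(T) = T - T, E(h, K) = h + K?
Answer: -2180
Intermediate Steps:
E(h, K) = K + h
v(T) = 0
R(O) = O² - O
B(z, C) = C (B(z, C) = C + 0*(-1 + 0) = C + 0*(-1) = C + 0 = C)
f*B(-4, -5) = 436*(-5) = -2180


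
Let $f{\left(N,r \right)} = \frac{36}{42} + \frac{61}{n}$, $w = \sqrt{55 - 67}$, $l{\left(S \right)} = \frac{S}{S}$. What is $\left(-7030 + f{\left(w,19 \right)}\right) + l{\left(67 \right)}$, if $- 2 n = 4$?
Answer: $- \frac{98821}{14} \approx -7058.6$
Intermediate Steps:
$n = -2$ ($n = \left(- \frac{1}{2}\right) 4 = -2$)
$l{\left(S \right)} = 1$
$w = 2 i \sqrt{3}$ ($w = \sqrt{-12} = 2 i \sqrt{3} \approx 3.4641 i$)
$f{\left(N,r \right)} = - \frac{415}{14}$ ($f{\left(N,r \right)} = \frac{36}{42} + \frac{61}{-2} = 36 \cdot \frac{1}{42} + 61 \left(- \frac{1}{2}\right) = \frac{6}{7} - \frac{61}{2} = - \frac{415}{14}$)
$\left(-7030 + f{\left(w,19 \right)}\right) + l{\left(67 \right)} = \left(-7030 - \frac{415}{14}\right) + 1 = - \frac{98835}{14} + 1 = - \frac{98821}{14}$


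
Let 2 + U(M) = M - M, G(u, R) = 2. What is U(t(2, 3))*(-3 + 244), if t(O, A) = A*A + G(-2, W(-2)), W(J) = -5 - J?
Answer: -482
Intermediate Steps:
t(O, A) = 2 + A² (t(O, A) = A*A + 2 = A² + 2 = 2 + A²)
U(M) = -2 (U(M) = -2 + (M - M) = -2 + 0 = -2)
U(t(2, 3))*(-3 + 244) = -2*(-3 + 244) = -2*241 = -482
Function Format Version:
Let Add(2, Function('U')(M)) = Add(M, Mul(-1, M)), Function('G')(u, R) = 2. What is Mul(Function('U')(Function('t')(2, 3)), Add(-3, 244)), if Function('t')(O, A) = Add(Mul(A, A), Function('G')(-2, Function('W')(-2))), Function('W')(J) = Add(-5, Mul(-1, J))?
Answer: -482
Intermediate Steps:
Function('t')(O, A) = Add(2, Pow(A, 2)) (Function('t')(O, A) = Add(Mul(A, A), 2) = Add(Pow(A, 2), 2) = Add(2, Pow(A, 2)))
Function('U')(M) = -2 (Function('U')(M) = Add(-2, Add(M, Mul(-1, M))) = Add(-2, 0) = -2)
Mul(Function('U')(Function('t')(2, 3)), Add(-3, 244)) = Mul(-2, Add(-3, 244)) = Mul(-2, 241) = -482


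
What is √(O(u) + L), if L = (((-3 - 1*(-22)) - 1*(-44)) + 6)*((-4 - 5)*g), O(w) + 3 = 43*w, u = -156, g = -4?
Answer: I*√4227 ≈ 65.015*I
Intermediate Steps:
O(w) = -3 + 43*w
L = 2484 (L = (((-3 - 1*(-22)) - 1*(-44)) + 6)*((-4 - 5)*(-4)) = (((-3 + 22) + 44) + 6)*(-9*(-4)) = ((19 + 44) + 6)*36 = (63 + 6)*36 = 69*36 = 2484)
√(O(u) + L) = √((-3 + 43*(-156)) + 2484) = √((-3 - 6708) + 2484) = √(-6711 + 2484) = √(-4227) = I*√4227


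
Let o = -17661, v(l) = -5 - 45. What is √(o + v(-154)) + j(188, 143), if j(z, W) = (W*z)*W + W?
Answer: 3844555 + I*√17711 ≈ 3.8446e+6 + 133.08*I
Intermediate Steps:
v(l) = -50
j(z, W) = W + z*W² (j(z, W) = z*W² + W = W + z*W²)
√(o + v(-154)) + j(188, 143) = √(-17661 - 50) + 143*(1 + 143*188) = √(-17711) + 143*(1 + 26884) = I*√17711 + 143*26885 = I*√17711 + 3844555 = 3844555 + I*√17711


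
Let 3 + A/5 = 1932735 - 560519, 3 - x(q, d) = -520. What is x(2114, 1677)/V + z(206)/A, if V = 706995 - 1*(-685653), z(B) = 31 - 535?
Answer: 2886442403/9555048450120 ≈ 0.00030209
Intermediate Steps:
x(q, d) = 523 (x(q, d) = 3 - 1*(-520) = 3 + 520 = 523)
z(B) = -504
V = 1392648 (V = 706995 + 685653 = 1392648)
A = 6861065 (A = -15 + 5*(1932735 - 560519) = -15 + 5*1372216 = -15 + 6861080 = 6861065)
x(2114, 1677)/V + z(206)/A = 523/1392648 - 504/6861065 = 2886442403/9555048450120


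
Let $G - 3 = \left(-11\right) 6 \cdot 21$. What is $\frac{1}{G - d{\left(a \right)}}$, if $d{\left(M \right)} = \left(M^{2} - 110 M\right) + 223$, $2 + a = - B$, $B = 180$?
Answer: $- \frac{1}{54750} \approx -1.8265 \cdot 10^{-5}$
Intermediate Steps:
$a = -182$ ($a = -2 - 180 = -182$)
$d{\left(M \right)} = 223 + M^{2} - 110 M$
$G = -1383$ ($G = 3 + \left(-11\right) 6 \cdot 21 = 3 - 1386 = -1383$)
$\frac{1}{G - d{\left(a \right)}} = \frac{1}{-1383 - \left(223 + \left(-182\right)^{2} - -20020\right)} = \frac{1}{-1383 - \left(223 + 33124 + 20020\right)} = \frac{1}{-1383 - 53367} = \frac{1}{-54750} = - \frac{1}{54750}$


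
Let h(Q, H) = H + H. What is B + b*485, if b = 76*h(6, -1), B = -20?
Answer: -73740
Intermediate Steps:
h(Q, H) = 2*H
b = -152 (b = 76*(2*(-1)) = 76*(-2) = -152)
B + b*485 = -20 - 152*485 = -20 - 73720 = -73740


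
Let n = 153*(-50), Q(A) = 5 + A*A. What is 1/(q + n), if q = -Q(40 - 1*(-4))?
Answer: -1/9591 ≈ -0.00010426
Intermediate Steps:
Q(A) = 5 + A²
n = -7650
q = -1941 (q = -(5 + (40 - 1*(-4))²) = -(5 + (40 + 4)²) = -(5 + 44²) = -(5 + 1936) = -1*1941 = -1941)
1/(q + n) = 1/(-1941 - 7650) = 1/(-9591) = -1/9591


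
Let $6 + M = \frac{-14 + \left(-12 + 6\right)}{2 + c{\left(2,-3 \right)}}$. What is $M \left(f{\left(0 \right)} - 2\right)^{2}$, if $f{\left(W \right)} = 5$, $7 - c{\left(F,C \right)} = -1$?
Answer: $-72$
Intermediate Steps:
$c{\left(F,C \right)} = 8$ ($c{\left(F,C \right)} = 7 - -1 = 7 + 1 = 8$)
$M = -8$ ($M = -6 + \frac{-14 + \left(-12 + 6\right)}{2 + 8} = -6 + \frac{-14 - 6}{10} = -6 - 2 = -8$)
$M \left(f{\left(0 \right)} - 2\right)^{2} = - 8 \left(5 - 2\right)^{2} = - 8 \cdot 3^{2} = \left(-8\right) 9 = -72$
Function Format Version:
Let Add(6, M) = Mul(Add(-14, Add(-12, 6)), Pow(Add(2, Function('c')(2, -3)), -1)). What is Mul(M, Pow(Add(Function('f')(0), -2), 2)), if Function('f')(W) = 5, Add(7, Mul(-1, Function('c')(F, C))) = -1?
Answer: -72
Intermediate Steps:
Function('c')(F, C) = 8 (Function('c')(F, C) = Add(7, Mul(-1, -1)) = Add(7, 1) = 8)
M = -8 (M = Add(-6, Mul(Add(-14, Add(-12, 6)), Pow(Add(2, 8), -1))) = Add(-6, Mul(Add(-14, -6), Pow(10, -1))) = Add(-6, Mul(-20, Rational(1, 10))) = Add(-6, -2) = -8)
Mul(M, Pow(Add(Function('f')(0), -2), 2)) = Mul(-8, Pow(Add(5, -2), 2)) = Mul(-8, Pow(3, 2)) = Mul(-8, 9) = -72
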